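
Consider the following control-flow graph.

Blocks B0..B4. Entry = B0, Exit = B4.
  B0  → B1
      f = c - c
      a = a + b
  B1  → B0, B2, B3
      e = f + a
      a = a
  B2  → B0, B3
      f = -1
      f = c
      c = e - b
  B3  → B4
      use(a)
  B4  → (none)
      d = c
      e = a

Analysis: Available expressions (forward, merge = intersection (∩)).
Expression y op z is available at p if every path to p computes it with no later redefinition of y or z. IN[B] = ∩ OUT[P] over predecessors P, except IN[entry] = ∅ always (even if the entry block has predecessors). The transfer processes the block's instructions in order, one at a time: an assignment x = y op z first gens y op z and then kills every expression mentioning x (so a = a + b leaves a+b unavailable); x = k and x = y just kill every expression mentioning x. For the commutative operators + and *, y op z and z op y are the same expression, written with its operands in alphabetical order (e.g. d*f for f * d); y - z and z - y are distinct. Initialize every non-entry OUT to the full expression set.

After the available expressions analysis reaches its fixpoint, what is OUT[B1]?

Fixpoint table:
  B0:  IN={}  OUT={c-c}
  B1:  IN={c-c}  OUT={c-c}
  B2:  IN={c-c}  OUT={e-b}
  B3:  IN={}  OUT={}
  B4:  IN={}  OUT={}

Merge at B1: IN[B1] = OUT[B0] = {c-c}
Applying B1's transfer function to that IN value gives OUT[B1] (row B1 above).

Answer: {c-c}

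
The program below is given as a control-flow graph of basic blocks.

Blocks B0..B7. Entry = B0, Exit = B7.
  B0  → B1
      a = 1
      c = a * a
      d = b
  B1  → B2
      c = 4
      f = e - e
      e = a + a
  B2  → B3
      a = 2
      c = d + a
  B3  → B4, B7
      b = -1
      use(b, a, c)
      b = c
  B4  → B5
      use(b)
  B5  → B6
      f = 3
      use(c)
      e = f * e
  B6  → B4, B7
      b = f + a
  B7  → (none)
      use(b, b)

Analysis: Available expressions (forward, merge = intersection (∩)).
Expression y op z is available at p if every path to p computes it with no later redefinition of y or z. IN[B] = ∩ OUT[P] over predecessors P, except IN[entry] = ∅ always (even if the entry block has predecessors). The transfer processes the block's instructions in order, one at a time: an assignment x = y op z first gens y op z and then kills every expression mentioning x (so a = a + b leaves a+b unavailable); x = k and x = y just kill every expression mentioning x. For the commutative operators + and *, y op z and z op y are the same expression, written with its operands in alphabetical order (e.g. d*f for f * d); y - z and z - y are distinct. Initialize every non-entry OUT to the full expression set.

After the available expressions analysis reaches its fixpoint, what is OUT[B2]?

Converged values:
  B0:  IN={}  OUT={a*a}
  B1:  IN={a*a}  OUT={a*a, a+a}
  B2:  IN={a*a, a+a}  OUT={a+d}
  B3:  IN={a+d}  OUT={a+d}
  B4:  IN={a+d}  OUT={a+d}
  B5:  IN={a+d}  OUT={a+d}
  B6:  IN={a+d}  OUT={a+d, a+f}
  B7:  IN={a+d}  OUT={a+d}

Merge at B2: IN[B2] = OUT[B1] = {a*a, a+a}
Applying B2's transfer function to that IN value gives OUT[B2] (row B2 above).

Answer: {a+d}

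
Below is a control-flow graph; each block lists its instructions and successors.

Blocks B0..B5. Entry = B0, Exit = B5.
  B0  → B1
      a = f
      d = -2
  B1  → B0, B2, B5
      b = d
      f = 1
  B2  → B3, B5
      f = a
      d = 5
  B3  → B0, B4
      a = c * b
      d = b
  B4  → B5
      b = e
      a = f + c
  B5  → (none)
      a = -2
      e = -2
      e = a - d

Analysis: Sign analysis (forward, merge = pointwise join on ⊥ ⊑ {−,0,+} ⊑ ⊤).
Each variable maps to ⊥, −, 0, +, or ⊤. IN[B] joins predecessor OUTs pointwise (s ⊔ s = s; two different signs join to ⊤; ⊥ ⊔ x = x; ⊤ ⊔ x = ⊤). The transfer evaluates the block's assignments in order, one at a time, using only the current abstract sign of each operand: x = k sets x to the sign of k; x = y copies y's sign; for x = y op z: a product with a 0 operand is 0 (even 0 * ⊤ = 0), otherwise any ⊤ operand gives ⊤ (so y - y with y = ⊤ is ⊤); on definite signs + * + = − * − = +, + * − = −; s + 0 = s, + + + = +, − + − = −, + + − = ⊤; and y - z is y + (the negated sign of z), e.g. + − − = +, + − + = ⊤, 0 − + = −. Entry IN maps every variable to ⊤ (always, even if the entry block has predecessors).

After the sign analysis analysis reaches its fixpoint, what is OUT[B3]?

Answer: {a: ⊤, b: -, c: ⊤, d: -, e: ⊤, f: ⊤}

Trace:
Converged values:
  B0: | IN=(all ⊤) | OUT={d:-; rest ⊤}
  B1: | IN={d:-; rest ⊤} | OUT={b:-, d:-, f:+; rest ⊤}
  B2: | IN={b:-, d:-, f:+; rest ⊤} | OUT={b:-, d:+; rest ⊤}
  B3: | IN={b:-, d:+; rest ⊤} | OUT={b:-, d:-; rest ⊤}
  B4: | IN={b:-, d:-; rest ⊤} | OUT={d:-; rest ⊤}
  B5: | IN=(all ⊤) | OUT={a:-; rest ⊤}

Merge at B3: IN[B3] = OUT[B2] = {a: ⊤, b: -, c: ⊤, d: +, e: ⊤, f: ⊤}
Applying B3's transfer function to that IN value gives OUT[B3] (row B3 above).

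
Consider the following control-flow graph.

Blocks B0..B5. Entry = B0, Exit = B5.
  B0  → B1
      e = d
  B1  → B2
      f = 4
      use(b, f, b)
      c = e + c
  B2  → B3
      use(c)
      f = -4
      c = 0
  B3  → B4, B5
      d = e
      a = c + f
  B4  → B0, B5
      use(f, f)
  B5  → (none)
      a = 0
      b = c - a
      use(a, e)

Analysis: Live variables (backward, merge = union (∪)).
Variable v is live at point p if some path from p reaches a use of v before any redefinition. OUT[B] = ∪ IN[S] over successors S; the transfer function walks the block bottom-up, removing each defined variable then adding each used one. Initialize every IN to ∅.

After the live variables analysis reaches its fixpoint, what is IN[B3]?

Answer: {b, c, e, f}

Trace:
Fixpoint table:
  B0:  IN={b, c, d}  OUT={b, c, e}
  B1:  IN={b, c, e}  OUT={b, c, e}
  B2:  IN={b, c, e}  OUT={b, c, e, f}
  B3:  IN={b, c, e, f}  OUT={b, c, d, e, f}
  B4:  IN={b, c, d, e, f}  OUT={b, c, d, e}
  B5:  IN={c, e}  OUT={}

Merge at B3: OUT[B3] = IN[B4] ⊔ IN[B5] = {b, c, d, e, f}
Applying B3's transfer function to that OUT value gives IN[B3] (row B3 above).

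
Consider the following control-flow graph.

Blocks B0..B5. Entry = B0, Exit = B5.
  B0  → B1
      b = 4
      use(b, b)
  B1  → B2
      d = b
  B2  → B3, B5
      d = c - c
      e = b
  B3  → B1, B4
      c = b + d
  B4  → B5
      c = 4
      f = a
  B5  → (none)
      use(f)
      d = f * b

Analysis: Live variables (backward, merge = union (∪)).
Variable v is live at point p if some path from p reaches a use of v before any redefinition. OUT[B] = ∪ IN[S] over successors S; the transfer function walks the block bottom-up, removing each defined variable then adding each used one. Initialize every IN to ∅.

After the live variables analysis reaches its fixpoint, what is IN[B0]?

Answer: {a, c, f}

Trace:
Fixpoint table:
  B0:   IN={a, c, f}   OUT={a, b, c, f}
  B1:   IN={a, b, c, f}   OUT={a, b, c, f}
  B2:   IN={a, b, c, f}   OUT={a, b, d, f}
  B3:   IN={a, b, d, f}   OUT={a, b, c, f}
  B4:   IN={a, b}   OUT={b, f}
  B5:   IN={b, f}   OUT={}

Merge at B0: OUT[B0] = IN[B1] = {a, b, c, f}
Applying B0's transfer function to that OUT value gives IN[B0] (row B0 above).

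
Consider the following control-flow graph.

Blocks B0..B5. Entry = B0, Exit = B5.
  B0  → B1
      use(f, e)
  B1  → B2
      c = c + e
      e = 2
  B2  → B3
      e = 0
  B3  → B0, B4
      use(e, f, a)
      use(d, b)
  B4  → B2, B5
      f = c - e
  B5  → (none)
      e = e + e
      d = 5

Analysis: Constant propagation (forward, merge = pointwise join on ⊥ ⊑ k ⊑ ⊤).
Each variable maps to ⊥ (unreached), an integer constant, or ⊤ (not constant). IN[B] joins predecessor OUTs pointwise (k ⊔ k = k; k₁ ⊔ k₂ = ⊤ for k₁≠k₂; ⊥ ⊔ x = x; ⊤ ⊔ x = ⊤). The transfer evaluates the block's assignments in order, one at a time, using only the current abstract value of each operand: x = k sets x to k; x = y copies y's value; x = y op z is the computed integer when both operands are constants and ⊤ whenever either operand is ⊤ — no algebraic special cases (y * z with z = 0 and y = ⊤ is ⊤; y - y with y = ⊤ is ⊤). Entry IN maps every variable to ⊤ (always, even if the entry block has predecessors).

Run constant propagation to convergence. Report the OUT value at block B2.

Answer: {a: ⊤, b: ⊤, c: ⊤, d: ⊤, e: 0, f: ⊤}

Derivation:
Fixpoint table:
  B0:  IN=(all ⊤)  OUT=(all ⊤)
  B1:  IN=(all ⊤)  OUT={e:2; rest ⊤}
  B2:  IN=(all ⊤)  OUT={e:0; rest ⊤}
  B3:  IN={e:0; rest ⊤}  OUT={e:0; rest ⊤}
  B4:  IN={e:0; rest ⊤}  OUT={e:0; rest ⊤}
  B5:  IN={e:0; rest ⊤}  OUT={d:5, e:0; rest ⊤}

Merge at B2: IN[B2] = OUT[B1] ⊔ OUT[B4] = {a: ⊤, b: ⊤, c: ⊤, d: ⊤, e: ⊤, f: ⊤}
Applying B2's transfer function to that IN value gives OUT[B2] (row B2 above).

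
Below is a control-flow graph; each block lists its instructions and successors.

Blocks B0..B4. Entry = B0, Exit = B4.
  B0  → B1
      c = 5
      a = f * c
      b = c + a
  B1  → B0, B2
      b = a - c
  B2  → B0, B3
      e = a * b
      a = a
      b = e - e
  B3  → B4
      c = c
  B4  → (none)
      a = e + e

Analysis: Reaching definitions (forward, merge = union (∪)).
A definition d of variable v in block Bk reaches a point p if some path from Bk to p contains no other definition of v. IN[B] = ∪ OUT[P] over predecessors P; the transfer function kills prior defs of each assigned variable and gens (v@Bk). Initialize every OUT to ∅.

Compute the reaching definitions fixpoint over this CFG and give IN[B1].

Per-block solution:
  B0: | IN={a@B0, a@B2, b@B1, b@B2, c@B0, e@B2} | OUT={a@B0, b@B0, c@B0, e@B2}
  B1: | IN={a@B0, b@B0, c@B0, e@B2} | OUT={a@B0, b@B1, c@B0, e@B2}
  B2: | IN={a@B0, b@B1, c@B0, e@B2} | OUT={a@B2, b@B2, c@B0, e@B2}
  B3: | IN={a@B2, b@B2, c@B0, e@B2} | OUT={a@B2, b@B2, c@B3, e@B2}
  B4: | IN={a@B2, b@B2, c@B3, e@B2} | OUT={a@B4, b@B2, c@B3, e@B2}

Merge at B1: IN[B1] = OUT[B0] = {a@B0, b@B0, c@B0, e@B2}

Answer: {a@B0, b@B0, c@B0, e@B2}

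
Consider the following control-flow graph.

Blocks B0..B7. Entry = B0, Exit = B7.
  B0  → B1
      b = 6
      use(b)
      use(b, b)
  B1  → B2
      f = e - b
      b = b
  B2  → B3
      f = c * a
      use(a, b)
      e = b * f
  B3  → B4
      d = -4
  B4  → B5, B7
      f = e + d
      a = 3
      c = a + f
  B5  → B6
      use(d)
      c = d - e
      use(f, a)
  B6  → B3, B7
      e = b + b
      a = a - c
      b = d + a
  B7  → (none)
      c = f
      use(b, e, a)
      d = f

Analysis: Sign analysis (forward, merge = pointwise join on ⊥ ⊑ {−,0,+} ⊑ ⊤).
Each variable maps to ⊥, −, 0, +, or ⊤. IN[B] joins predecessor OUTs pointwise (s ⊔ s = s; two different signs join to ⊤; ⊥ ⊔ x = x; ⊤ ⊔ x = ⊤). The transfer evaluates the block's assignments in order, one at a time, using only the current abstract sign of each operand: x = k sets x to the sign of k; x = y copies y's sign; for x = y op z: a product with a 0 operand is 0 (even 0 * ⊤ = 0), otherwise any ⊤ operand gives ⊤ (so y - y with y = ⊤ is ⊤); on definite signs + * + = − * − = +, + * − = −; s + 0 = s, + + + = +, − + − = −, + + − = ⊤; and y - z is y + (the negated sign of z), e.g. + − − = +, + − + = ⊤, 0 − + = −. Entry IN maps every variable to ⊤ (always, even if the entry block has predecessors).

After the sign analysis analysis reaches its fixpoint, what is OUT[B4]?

Answer: {a: +, b: ⊤, c: ⊤, d: -, e: ⊤, f: ⊤}

Derivation:
Fixpoint table:
  B0: | IN=(all ⊤) | OUT={b:+; rest ⊤}
  B1: | IN={b:+; rest ⊤} | OUT={b:+; rest ⊤}
  B2: | IN={b:+; rest ⊤} | OUT={b:+; rest ⊤}
  B3: | IN=(all ⊤) | OUT={d:-; rest ⊤}
  B4: | IN={d:-; rest ⊤} | OUT={a:+, d:-; rest ⊤}
  B5: | IN={a:+, d:-; rest ⊤} | OUT={a:+, d:-; rest ⊤}
  B6: | IN={a:+, d:-; rest ⊤} | OUT={d:-; rest ⊤}
  B7: | IN={d:-; rest ⊤} | OUT=(all ⊤)

Merge at B4: IN[B4] = OUT[B3] = {a: ⊤, b: ⊤, c: ⊤, d: -, e: ⊤, f: ⊤}
Applying B4's transfer function to that IN value gives OUT[B4] (row B4 above).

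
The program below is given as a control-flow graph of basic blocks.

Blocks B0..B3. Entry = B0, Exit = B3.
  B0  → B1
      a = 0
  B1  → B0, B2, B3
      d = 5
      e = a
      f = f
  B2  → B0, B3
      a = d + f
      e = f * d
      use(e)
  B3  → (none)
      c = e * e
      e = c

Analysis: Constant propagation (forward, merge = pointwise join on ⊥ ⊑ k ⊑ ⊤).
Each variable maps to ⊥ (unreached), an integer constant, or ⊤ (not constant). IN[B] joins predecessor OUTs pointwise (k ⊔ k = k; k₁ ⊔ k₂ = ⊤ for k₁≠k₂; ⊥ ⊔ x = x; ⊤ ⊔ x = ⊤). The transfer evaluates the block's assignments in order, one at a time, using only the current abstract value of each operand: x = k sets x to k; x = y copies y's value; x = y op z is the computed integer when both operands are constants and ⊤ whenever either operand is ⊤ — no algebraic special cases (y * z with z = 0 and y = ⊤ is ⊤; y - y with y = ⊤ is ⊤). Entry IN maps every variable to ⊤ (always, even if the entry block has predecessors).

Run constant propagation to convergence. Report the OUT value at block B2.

Fixpoint table:
  B0: | IN=(all ⊤) | OUT={a:0; rest ⊤}
  B1: | IN={a:0; rest ⊤} | OUT={a:0, d:5, e:0; rest ⊤}
  B2: | IN={a:0, d:5, e:0; rest ⊤} | OUT={d:5; rest ⊤}
  B3: | IN={d:5; rest ⊤} | OUT={d:5; rest ⊤}

Merge at B2: IN[B2] = OUT[B1] = {a: 0, b: ⊤, c: ⊤, d: 5, e: 0, f: ⊤}
Applying B2's transfer function to that IN value gives OUT[B2] (row B2 above).

Answer: {a: ⊤, b: ⊤, c: ⊤, d: 5, e: ⊤, f: ⊤}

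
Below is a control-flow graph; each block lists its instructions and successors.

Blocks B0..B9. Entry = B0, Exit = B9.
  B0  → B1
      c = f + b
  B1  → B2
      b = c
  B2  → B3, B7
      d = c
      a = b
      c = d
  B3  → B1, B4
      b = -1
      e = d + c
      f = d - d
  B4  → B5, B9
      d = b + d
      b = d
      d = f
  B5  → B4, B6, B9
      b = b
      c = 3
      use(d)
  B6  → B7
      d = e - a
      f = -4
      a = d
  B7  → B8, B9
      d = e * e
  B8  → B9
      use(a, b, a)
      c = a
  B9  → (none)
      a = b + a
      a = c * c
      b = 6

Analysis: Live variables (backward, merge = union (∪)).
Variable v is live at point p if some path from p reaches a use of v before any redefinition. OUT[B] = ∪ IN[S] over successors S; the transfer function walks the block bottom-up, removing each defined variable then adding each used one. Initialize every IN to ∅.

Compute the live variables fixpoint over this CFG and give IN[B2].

Converged values:
  B0:  IN={b, e, f}  OUT={c, e}
  B1:  IN={c, e}  OUT={b, c, e}
  B2:  IN={b, c, e}  OUT={a, b, c, d, e}
  B3:  IN={a, c, d}  OUT={a, b, c, d, e, f}
  B4:  IN={a, b, c, d, e, f}  OUT={a, b, c, d, e, f}
  B5:  IN={a, b, d, e, f}  OUT={a, b, c, d, e, f}
  B6:  IN={a, b, c, e}  OUT={a, b, c, e}
  B7:  IN={a, b, c, e}  OUT={a, b, c}
  B8:  IN={a, b}  OUT={a, b, c}
  B9:  IN={a, b, c}  OUT={}

Merge at B2: OUT[B2] = IN[B3] ⊔ IN[B7] = {a, b, c, d, e}
Applying B2's transfer function to that OUT value gives IN[B2] (row B2 above).

Answer: {b, c, e}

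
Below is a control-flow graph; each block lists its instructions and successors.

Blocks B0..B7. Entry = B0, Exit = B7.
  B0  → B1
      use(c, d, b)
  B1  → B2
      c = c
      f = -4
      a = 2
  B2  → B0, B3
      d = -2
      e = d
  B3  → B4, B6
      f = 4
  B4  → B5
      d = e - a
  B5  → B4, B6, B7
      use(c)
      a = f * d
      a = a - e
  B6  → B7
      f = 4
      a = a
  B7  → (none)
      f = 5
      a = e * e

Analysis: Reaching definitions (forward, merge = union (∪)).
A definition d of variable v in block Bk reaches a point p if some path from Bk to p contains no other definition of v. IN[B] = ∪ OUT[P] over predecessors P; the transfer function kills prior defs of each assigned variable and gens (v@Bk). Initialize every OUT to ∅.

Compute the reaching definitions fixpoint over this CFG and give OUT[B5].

Answer: {a@B5, c@B1, d@B4, e@B2, f@B3}

Trace:
Fixpoint table:
  B0:  IN={a@B1, c@B1, d@B2, e@B2, f@B1}  OUT={a@B1, c@B1, d@B2, e@B2, f@B1}
  B1:  IN={a@B1, c@B1, d@B2, e@B2, f@B1}  OUT={a@B1, c@B1, d@B2, e@B2, f@B1}
  B2:  IN={a@B1, c@B1, d@B2, e@B2, f@B1}  OUT={a@B1, c@B1, d@B2, e@B2, f@B1}
  B3:  IN={a@B1, c@B1, d@B2, e@B2, f@B1}  OUT={a@B1, c@B1, d@B2, e@B2, f@B3}
  B4:  IN={a@B1, a@B5, c@B1, d@B2, d@B4, e@B2, f@B3}  OUT={a@B1, a@B5, c@B1, d@B4, e@B2, f@B3}
  B5:  IN={a@B1, a@B5, c@B1, d@B4, e@B2, f@B3}  OUT={a@B5, c@B1, d@B4, e@B2, f@B3}
  B6:  IN={a@B1, a@B5, c@B1, d@B2, d@B4, e@B2, f@B3}  OUT={a@B6, c@B1, d@B2, d@B4, e@B2, f@B6}
  B7:  IN={a@B5, a@B6, c@B1, d@B2, d@B4, e@B2, f@B3, f@B6}  OUT={a@B7, c@B1, d@B2, d@B4, e@B2, f@B7}

Merge at B5: IN[B5] = OUT[B4] = {a@B1, a@B5, c@B1, d@B4, e@B2, f@B3}
Applying B5's transfer function to that IN value gives OUT[B5] (row B5 above).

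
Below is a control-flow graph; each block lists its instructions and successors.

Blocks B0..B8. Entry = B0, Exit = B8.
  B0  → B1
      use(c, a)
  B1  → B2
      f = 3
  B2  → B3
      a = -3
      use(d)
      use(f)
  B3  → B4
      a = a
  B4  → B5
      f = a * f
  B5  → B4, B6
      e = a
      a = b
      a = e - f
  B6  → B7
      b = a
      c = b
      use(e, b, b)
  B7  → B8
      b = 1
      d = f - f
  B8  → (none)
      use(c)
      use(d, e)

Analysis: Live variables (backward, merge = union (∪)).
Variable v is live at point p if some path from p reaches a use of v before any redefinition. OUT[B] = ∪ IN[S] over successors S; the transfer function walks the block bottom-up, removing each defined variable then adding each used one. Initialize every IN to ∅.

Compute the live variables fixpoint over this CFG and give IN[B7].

Converged values:
  B0:   IN={a, b, c, d}   OUT={b, d}
  B1:   IN={b, d}   OUT={b, d, f}
  B2:   IN={b, d, f}   OUT={a, b, f}
  B3:   IN={a, b, f}   OUT={a, b, f}
  B4:   IN={a, b, f}   OUT={a, b, f}
  B5:   IN={a, b, f}   OUT={a, b, e, f}
  B6:   IN={a, e, f}   OUT={c, e, f}
  B7:   IN={c, e, f}   OUT={c, d, e}
  B8:   IN={c, d, e}   OUT={}

Merge at B7: OUT[B7] = IN[B8] = {c, d, e}
Applying B7's transfer function to that OUT value gives IN[B7] (row B7 above).

Answer: {c, e, f}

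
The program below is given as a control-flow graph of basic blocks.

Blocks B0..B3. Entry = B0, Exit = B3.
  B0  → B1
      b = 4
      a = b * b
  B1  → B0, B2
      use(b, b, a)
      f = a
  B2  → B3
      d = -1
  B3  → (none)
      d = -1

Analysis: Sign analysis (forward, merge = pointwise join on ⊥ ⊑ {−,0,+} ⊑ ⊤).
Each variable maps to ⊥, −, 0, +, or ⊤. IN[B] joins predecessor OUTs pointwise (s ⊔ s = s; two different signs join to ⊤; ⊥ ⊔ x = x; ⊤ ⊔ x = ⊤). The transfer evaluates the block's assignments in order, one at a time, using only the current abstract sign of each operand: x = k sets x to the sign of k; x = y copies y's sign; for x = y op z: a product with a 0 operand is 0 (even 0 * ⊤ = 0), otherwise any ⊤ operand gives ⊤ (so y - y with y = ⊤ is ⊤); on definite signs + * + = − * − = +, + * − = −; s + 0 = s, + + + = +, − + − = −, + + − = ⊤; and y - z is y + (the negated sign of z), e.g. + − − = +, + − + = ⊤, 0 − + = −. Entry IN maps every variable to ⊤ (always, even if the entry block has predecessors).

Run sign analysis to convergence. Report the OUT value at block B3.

Fixpoint table:
  B0:   IN=(all ⊤)   OUT={a:+, b:+; rest ⊤}
  B1:   IN={a:+, b:+; rest ⊤}   OUT={a:+, b:+, f:+; rest ⊤}
  B2:   IN={a:+, b:+, f:+; rest ⊤}   OUT={a:+, b:+, d:-, f:+; rest ⊤}
  B3:   IN={a:+, b:+, d:-, f:+; rest ⊤}   OUT={a:+, b:+, d:-, f:+; rest ⊤}

Merge at B3: IN[B3] = OUT[B2] = {a: +, b: +, c: ⊤, d: -, e: ⊤, f: +}
Applying B3's transfer function to that IN value gives OUT[B3] (row B3 above).

Answer: {a: +, b: +, c: ⊤, d: -, e: ⊤, f: +}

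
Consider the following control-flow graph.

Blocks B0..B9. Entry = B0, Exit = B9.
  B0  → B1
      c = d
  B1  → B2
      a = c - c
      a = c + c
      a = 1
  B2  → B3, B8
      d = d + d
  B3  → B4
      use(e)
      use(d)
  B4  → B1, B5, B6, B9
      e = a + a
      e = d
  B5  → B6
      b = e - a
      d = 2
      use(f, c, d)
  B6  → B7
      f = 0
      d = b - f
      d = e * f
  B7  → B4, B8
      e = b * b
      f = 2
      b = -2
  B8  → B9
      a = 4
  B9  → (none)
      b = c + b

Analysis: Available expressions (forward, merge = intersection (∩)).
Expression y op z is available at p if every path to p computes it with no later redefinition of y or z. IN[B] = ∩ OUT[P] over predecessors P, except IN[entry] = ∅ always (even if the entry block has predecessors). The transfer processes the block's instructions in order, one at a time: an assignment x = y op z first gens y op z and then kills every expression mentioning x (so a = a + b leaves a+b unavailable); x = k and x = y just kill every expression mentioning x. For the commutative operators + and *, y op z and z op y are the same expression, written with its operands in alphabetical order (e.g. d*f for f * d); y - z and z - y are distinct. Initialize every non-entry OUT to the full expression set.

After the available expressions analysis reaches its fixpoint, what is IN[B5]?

Fixpoint table:
  B0:   IN={}   OUT={}
  B1:   IN={}   OUT={c+c, c-c}
  B2:   IN={c+c, c-c}   OUT={c+c, c-c}
  B3:   IN={c+c, c-c}   OUT={c+c, c-c}
  B4:   IN={c+c, c-c}   OUT={a+a, c+c, c-c}
  B5:   IN={a+a, c+c, c-c}   OUT={a+a, c+c, c-c, e-a}
  B6:   IN={a+a, c+c, c-c}   OUT={a+a, b-f, c+c, c-c, e*f}
  B7:   IN={a+a, b-f, c+c, c-c, e*f}   OUT={a+a, c+c, c-c}
  B8:   IN={c+c, c-c}   OUT={c+c, c-c}
  B9:   IN={c+c, c-c}   OUT={c+c, c-c}

Merge at B5: IN[B5] = OUT[B4] = {a+a, c+c, c-c}

Answer: {a+a, c+c, c-c}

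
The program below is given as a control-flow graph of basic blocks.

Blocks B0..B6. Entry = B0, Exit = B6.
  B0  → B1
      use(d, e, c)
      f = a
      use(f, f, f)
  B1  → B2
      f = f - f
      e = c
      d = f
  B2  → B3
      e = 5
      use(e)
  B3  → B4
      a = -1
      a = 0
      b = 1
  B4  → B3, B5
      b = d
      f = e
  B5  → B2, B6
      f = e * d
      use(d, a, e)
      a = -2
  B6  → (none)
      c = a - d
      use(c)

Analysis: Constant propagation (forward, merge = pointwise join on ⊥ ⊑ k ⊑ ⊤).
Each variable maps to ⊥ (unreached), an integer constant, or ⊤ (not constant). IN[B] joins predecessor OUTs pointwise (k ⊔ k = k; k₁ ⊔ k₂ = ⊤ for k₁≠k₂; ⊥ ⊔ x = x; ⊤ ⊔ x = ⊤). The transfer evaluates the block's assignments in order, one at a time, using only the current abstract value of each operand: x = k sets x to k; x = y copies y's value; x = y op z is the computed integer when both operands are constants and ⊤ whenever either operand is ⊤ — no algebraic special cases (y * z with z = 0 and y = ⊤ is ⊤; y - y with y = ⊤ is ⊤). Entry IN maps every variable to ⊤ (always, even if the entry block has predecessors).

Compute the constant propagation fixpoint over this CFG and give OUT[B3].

Answer: {a: 0, b: 1, c: ⊤, d: ⊤, e: 5, f: ⊤}

Derivation:
Per-block solution:
  B0:   IN=(all ⊤)   OUT=(all ⊤)
  B1:   IN=(all ⊤)   OUT=(all ⊤)
  B2:   IN=(all ⊤)   OUT={e:5; rest ⊤}
  B3:   IN={e:5; rest ⊤}   OUT={a:0, b:1, e:5; rest ⊤}
  B4:   IN={a:0, b:1, e:5; rest ⊤}   OUT={a:0, e:5, f:5; rest ⊤}
  B5:   IN={a:0, e:5, f:5; rest ⊤}   OUT={a:-2, e:5; rest ⊤}
  B6:   IN={a:-2, e:5; rest ⊤}   OUT={a:-2, e:5; rest ⊤}

Merge at B3: IN[B3] = OUT[B2] ⊔ OUT[B4] = {a: ⊤, b: ⊤, c: ⊤, d: ⊤, e: 5, f: ⊤}
Applying B3's transfer function to that IN value gives OUT[B3] (row B3 above).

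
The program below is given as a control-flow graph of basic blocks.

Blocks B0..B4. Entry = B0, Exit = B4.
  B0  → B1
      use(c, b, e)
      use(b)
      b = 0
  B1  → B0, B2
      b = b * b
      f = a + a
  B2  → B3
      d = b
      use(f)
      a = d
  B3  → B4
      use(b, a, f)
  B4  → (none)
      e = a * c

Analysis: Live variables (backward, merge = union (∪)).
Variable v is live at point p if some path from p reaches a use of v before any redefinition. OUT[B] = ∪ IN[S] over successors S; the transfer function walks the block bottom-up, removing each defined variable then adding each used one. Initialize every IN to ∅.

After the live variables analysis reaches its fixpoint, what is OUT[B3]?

Answer: {a, c}

Working:
Fixpoint table:
  B0:   IN={a, b, c, e}   OUT={a, b, c, e}
  B1:   IN={a, b, c, e}   OUT={a, b, c, e, f}
  B2:   IN={b, c, f}   OUT={a, b, c, f}
  B3:   IN={a, b, c, f}   OUT={a, c}
  B4:   IN={a, c}   OUT={}

Merge at B3: OUT[B3] = IN[B4] = {a, c}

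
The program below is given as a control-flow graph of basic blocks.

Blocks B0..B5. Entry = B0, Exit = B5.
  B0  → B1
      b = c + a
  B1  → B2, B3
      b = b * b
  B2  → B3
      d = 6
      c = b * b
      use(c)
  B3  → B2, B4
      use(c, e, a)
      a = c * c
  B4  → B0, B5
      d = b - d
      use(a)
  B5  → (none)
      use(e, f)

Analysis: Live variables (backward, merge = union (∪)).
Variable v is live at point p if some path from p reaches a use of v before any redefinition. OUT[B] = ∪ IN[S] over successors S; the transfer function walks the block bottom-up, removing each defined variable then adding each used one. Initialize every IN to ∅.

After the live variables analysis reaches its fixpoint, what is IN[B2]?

Fixpoint table:
  B0:   IN={a, c, d, e, f}   OUT={a, b, c, d, e, f}
  B1:   IN={a, b, c, d, e, f}   OUT={a, b, c, d, e, f}
  B2:   IN={a, b, e, f}   OUT={a, b, c, d, e, f}
  B3:   IN={a, b, c, d, e, f}   OUT={a, b, c, d, e, f}
  B4:   IN={a, b, c, d, e, f}   OUT={a, c, d, e, f}
  B5:   IN={e, f}   OUT={}

Merge at B2: OUT[B2] = IN[B3] = {a, b, c, d, e, f}
Applying B2's transfer function to that OUT value gives IN[B2] (row B2 above).

Answer: {a, b, e, f}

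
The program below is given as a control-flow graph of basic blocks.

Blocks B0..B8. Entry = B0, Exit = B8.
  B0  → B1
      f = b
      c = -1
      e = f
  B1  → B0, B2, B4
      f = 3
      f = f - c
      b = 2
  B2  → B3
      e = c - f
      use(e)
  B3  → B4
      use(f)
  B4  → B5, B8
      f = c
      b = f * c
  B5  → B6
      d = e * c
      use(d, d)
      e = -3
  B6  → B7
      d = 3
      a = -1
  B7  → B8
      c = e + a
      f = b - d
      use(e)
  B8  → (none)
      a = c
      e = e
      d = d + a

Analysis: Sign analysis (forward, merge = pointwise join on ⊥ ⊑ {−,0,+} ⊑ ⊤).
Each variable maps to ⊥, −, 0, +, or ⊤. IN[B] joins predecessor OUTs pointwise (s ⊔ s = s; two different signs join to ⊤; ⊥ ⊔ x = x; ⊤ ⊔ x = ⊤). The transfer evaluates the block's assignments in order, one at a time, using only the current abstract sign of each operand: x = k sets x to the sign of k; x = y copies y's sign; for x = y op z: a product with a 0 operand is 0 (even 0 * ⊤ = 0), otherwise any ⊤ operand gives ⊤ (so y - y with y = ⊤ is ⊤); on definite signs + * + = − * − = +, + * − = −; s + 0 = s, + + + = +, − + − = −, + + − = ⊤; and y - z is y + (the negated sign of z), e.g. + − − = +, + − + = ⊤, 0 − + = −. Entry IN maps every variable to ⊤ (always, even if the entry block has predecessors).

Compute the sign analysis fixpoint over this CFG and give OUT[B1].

Per-block solution:
  B0:  IN=(all ⊤)  OUT={c:-; rest ⊤}
  B1:  IN={c:-; rest ⊤}  OUT={b:+, c:-, f:+; rest ⊤}
  B2:  IN={b:+, c:-, f:+; rest ⊤}  OUT={b:+, c:-, e:-, f:+; rest ⊤}
  B3:  IN={b:+, c:-, e:-, f:+; rest ⊤}  OUT={b:+, c:-, e:-, f:+; rest ⊤}
  B4:  IN={b:+, c:-, f:+; rest ⊤}  OUT={b:+, c:-, f:-; rest ⊤}
  B5:  IN={b:+, c:-, f:-; rest ⊤}  OUT={b:+, c:-, e:-, f:-; rest ⊤}
  B6:  IN={b:+, c:-, e:-, f:-; rest ⊤}  OUT={a:-, b:+, c:-, d:+, e:-, f:-; rest ⊤}
  B7:  IN={a:-, b:+, c:-, d:+, e:-, f:-; rest ⊤}  OUT={a:-, b:+, c:-, d:+, e:-; rest ⊤}
  B8:  IN={b:+, c:-; rest ⊤}  OUT={a:-, b:+, c:-; rest ⊤}

Merge at B1: IN[B1] = OUT[B0] = {a: ⊤, b: ⊤, c: -, d: ⊤, e: ⊤, f: ⊤}
Applying B1's transfer function to that IN value gives OUT[B1] (row B1 above).

Answer: {a: ⊤, b: +, c: -, d: ⊤, e: ⊤, f: +}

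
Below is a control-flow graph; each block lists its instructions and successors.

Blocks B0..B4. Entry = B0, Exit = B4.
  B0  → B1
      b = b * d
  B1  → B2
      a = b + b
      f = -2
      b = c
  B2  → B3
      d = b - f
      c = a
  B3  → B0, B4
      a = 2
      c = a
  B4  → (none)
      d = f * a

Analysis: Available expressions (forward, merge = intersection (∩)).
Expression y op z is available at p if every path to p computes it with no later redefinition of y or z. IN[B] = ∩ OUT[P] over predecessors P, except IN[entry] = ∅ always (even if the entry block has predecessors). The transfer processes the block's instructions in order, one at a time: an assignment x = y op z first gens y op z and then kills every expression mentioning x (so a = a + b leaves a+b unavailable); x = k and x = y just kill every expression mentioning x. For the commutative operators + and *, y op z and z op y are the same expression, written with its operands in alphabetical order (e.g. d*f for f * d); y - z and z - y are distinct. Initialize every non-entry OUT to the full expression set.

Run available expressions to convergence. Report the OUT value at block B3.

Converged values:
  B0: | IN={} | OUT={}
  B1: | IN={} | OUT={}
  B2: | IN={} | OUT={b-f}
  B3: | IN={b-f} | OUT={b-f}
  B4: | IN={b-f} | OUT={a*f, b-f}

Merge at B3: IN[B3] = OUT[B2] = {b-f}
Applying B3's transfer function to that IN value gives OUT[B3] (row B3 above).

Answer: {b-f}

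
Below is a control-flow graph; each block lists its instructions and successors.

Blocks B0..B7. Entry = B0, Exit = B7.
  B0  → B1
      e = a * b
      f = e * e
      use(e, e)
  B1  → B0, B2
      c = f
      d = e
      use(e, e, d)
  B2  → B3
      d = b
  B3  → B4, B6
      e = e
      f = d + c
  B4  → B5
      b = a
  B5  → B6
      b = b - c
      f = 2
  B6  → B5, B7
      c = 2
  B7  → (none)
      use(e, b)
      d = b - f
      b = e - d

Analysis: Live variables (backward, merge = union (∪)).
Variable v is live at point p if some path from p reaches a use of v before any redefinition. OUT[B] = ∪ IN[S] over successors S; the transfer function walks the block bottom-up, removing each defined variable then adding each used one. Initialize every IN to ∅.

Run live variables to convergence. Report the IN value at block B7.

Answer: {b, e, f}

Working:
Per-block solution:
  B0:  IN={a, b}  OUT={a, b, e, f}
  B1:  IN={a, b, e, f}  OUT={a, b, c, e}
  B2:  IN={a, b, c, e}  OUT={a, b, c, d, e}
  B3:  IN={a, b, c, d, e}  OUT={a, b, c, e, f}
  B4:  IN={a, c, e}  OUT={b, c, e}
  B5:  IN={b, c, e}  OUT={b, e, f}
  B6:  IN={b, e, f}  OUT={b, c, e, f}
  B7:  IN={b, e, f}  OUT={}

B7 is the boundary node: OUT[B7] = {}
Applying B7's transfer function to that OUT value gives IN[B7] (row B7 above).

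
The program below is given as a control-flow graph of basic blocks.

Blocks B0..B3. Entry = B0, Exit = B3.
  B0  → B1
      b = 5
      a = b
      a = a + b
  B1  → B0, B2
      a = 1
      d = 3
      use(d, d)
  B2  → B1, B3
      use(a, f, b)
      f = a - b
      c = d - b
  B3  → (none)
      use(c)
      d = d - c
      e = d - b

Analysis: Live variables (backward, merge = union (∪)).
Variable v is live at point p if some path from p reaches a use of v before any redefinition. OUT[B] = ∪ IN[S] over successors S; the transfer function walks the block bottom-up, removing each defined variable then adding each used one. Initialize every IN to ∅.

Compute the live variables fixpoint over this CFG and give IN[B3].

Answer: {b, c, d}

Trace:
Fixpoint table:
  B0:  IN={f}  OUT={b, f}
  B1:  IN={b, f}  OUT={a, b, d, f}
  B2:  IN={a, b, d, f}  OUT={b, c, d, f}
  B3:  IN={b, c, d}  OUT={}

B3 is the boundary node: OUT[B3] = {}
Applying B3's transfer function to that OUT value gives IN[B3] (row B3 above).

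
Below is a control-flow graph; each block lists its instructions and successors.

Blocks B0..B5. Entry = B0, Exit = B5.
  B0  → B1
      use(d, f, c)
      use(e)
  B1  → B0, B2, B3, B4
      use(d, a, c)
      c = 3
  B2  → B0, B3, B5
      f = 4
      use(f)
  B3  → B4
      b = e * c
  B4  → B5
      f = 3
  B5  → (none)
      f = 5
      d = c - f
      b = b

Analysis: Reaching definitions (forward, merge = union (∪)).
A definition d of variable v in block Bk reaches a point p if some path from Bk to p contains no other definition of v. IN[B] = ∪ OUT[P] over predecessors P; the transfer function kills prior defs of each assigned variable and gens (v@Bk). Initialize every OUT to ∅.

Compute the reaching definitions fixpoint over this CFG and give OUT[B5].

Answer: {b@B5, c@B1, d@B5, f@B5}

Working:
Fixpoint table:
  B0:   IN={c@B1, f@B2}   OUT={c@B1, f@B2}
  B1:   IN={c@B1, f@B2}   OUT={c@B1, f@B2}
  B2:   IN={c@B1, f@B2}   OUT={c@B1, f@B2}
  B3:   IN={c@B1, f@B2}   OUT={b@B3, c@B1, f@B2}
  B4:   IN={b@B3, c@B1, f@B2}   OUT={b@B3, c@B1, f@B4}
  B5:   IN={b@B3, c@B1, f@B2, f@B4}   OUT={b@B5, c@B1, d@B5, f@B5}

Merge at B5: IN[B5] = OUT[B2] ⊔ OUT[B4] = {b@B3, c@B1, f@B2, f@B4}
Applying B5's transfer function to that IN value gives OUT[B5] (row B5 above).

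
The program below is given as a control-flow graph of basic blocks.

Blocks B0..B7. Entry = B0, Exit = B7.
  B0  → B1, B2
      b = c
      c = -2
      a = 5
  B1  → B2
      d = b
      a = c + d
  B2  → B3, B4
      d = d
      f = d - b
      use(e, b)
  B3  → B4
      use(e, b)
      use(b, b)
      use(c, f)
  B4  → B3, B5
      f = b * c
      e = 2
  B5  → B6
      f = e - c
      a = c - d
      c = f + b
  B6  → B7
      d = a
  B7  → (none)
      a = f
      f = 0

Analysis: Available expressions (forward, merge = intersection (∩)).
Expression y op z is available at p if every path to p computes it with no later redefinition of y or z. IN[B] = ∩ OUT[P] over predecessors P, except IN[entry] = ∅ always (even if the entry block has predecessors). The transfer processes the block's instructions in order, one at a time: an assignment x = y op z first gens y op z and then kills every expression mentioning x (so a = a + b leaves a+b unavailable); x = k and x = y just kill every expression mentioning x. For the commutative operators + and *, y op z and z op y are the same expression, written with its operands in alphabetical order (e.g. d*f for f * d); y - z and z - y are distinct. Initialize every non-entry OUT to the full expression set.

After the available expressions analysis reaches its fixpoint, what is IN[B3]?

Per-block solution:
  B0:   IN={}   OUT={}
  B1:   IN={}   OUT={c+d}
  B2:   IN={}   OUT={d-b}
  B3:   IN={d-b}   OUT={d-b}
  B4:   IN={d-b}   OUT={b*c, d-b}
  B5:   IN={b*c, d-b}   OUT={b+f, d-b}
  B6:   IN={b+f, d-b}   OUT={b+f}
  B7:   IN={b+f}   OUT={}

Merge at B3: IN[B3] = OUT[B2] ∩ OUT[B4] = {d-b}

Answer: {d-b}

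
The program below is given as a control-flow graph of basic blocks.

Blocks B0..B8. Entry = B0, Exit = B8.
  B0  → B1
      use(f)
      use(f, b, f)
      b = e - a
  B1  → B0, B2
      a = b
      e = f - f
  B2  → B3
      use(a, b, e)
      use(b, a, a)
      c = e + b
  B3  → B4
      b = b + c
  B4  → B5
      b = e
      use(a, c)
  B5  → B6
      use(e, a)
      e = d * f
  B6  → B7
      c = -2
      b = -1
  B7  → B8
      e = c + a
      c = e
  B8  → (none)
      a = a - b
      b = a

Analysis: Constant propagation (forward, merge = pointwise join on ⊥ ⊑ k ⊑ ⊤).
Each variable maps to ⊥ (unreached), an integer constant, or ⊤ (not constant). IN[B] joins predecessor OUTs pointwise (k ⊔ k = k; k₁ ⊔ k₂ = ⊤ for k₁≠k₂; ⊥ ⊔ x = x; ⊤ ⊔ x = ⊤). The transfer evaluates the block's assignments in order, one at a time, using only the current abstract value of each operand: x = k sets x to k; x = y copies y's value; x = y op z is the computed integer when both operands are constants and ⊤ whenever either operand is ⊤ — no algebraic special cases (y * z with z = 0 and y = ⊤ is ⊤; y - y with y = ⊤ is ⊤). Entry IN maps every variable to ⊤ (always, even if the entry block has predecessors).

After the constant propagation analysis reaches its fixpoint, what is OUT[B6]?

Answer: {a: ⊤, b: -1, c: -2, d: ⊤, e: ⊤, f: ⊤}

Working:
Per-block solution:
  B0:   IN=(all ⊤)   OUT=(all ⊤)
  B1:   IN=(all ⊤)   OUT=(all ⊤)
  B2:   IN=(all ⊤)   OUT=(all ⊤)
  B3:   IN=(all ⊤)   OUT=(all ⊤)
  B4:   IN=(all ⊤)   OUT=(all ⊤)
  B5:   IN=(all ⊤)   OUT=(all ⊤)
  B6:   IN=(all ⊤)   OUT={b:-1, c:-2; rest ⊤}
  B7:   IN={b:-1, c:-2; rest ⊤}   OUT={b:-1; rest ⊤}
  B8:   IN={b:-1; rest ⊤}   OUT=(all ⊤)

Merge at B6: IN[B6] = OUT[B5] = {a: ⊤, b: ⊤, c: ⊤, d: ⊤, e: ⊤, f: ⊤}
Applying B6's transfer function to that IN value gives OUT[B6] (row B6 above).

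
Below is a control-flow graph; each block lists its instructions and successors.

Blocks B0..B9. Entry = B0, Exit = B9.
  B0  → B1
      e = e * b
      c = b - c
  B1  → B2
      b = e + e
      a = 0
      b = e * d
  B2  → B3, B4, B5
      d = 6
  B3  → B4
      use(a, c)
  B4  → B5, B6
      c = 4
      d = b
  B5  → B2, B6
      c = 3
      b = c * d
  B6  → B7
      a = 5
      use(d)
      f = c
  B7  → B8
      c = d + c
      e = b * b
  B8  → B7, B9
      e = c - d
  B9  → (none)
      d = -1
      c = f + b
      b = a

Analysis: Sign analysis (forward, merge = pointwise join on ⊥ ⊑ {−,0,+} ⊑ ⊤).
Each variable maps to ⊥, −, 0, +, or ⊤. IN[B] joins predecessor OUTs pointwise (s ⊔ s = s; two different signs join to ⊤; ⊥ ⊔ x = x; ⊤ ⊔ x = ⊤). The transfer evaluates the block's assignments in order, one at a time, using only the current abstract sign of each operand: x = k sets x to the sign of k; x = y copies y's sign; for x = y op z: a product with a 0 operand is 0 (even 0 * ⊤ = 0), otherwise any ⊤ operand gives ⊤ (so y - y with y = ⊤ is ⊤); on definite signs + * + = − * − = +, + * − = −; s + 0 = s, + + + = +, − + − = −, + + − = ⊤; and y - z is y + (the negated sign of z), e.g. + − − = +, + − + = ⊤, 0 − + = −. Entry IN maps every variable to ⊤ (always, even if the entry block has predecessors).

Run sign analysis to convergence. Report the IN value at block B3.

Per-block solution:
  B0:   IN=(all ⊤)   OUT=(all ⊤)
  B1:   IN=(all ⊤)   OUT={a:0; rest ⊤}
  B2:   IN={a:0; rest ⊤}   OUT={a:0, d:+; rest ⊤}
  B3:   IN={a:0, d:+; rest ⊤}   OUT={a:0, d:+; rest ⊤}
  B4:   IN={a:0, d:+; rest ⊤}   OUT={a:0, c:+; rest ⊤}
  B5:   IN={a:0; rest ⊤}   OUT={a:0, c:+; rest ⊤}
  B6:   IN={a:0, c:+; rest ⊤}   OUT={a:+, c:+, f:+; rest ⊤}
  B7:   IN={a:+, f:+; rest ⊤}   OUT={a:+, f:+; rest ⊤}
  B8:   IN={a:+, f:+; rest ⊤}   OUT={a:+, f:+; rest ⊤}
  B9:   IN={a:+, f:+; rest ⊤}   OUT={a:+, b:+, d:-, f:+; rest ⊤}

Merge at B3: IN[B3] = OUT[B2] = {a: 0, b: ⊤, c: ⊤, d: +, e: ⊤, f: ⊤}

Answer: {a: 0, b: ⊤, c: ⊤, d: +, e: ⊤, f: ⊤}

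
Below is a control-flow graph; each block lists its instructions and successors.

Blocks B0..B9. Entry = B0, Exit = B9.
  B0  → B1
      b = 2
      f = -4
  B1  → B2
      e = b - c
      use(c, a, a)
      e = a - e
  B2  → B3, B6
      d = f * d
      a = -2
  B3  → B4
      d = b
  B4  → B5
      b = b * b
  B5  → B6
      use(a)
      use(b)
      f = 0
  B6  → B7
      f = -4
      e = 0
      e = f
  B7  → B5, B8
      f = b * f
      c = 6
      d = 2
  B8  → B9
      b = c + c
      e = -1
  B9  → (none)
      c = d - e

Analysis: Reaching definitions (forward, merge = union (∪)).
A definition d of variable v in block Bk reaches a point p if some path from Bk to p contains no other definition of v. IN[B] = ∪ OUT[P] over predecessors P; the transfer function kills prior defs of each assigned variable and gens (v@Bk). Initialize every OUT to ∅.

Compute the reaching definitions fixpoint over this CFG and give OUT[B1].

Fixpoint table:
  B0:   IN={}   OUT={b@B0, f@B0}
  B1:   IN={b@B0, f@B0}   OUT={b@B0, e@B1, f@B0}
  B2:   IN={b@B0, e@B1, f@B0}   OUT={a@B2, b@B0, d@B2, e@B1, f@B0}
  B3:   IN={a@B2, b@B0, d@B2, e@B1, f@B0}   OUT={a@B2, b@B0, d@B3, e@B1, f@B0}
  B4:   IN={a@B2, b@B0, d@B3, e@B1, f@B0}   OUT={a@B2, b@B4, d@B3, e@B1, f@B0}
  B5:   IN={a@B2, b@B0, b@B4, c@B7, d@B3, d@B7, e@B1, e@B6, f@B0, f@B7}   OUT={a@B2, b@B0, b@B4, c@B7, d@B3, d@B7, e@B1, e@B6, f@B5}
  B6:   IN={a@B2, b@B0, b@B4, c@B7, d@B2, d@B3, d@B7, e@B1, e@B6, f@B0, f@B5}   OUT={a@B2, b@B0, b@B4, c@B7, d@B2, d@B3, d@B7, e@B6, f@B6}
  B7:   IN={a@B2, b@B0, b@B4, c@B7, d@B2, d@B3, d@B7, e@B6, f@B6}   OUT={a@B2, b@B0, b@B4, c@B7, d@B7, e@B6, f@B7}
  B8:   IN={a@B2, b@B0, b@B4, c@B7, d@B7, e@B6, f@B7}   OUT={a@B2, b@B8, c@B7, d@B7, e@B8, f@B7}
  B9:   IN={a@B2, b@B8, c@B7, d@B7, e@B8, f@B7}   OUT={a@B2, b@B8, c@B9, d@B7, e@B8, f@B7}

Merge at B1: IN[B1] = OUT[B0] = {b@B0, f@B0}
Applying B1's transfer function to that IN value gives OUT[B1] (row B1 above).

Answer: {b@B0, e@B1, f@B0}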